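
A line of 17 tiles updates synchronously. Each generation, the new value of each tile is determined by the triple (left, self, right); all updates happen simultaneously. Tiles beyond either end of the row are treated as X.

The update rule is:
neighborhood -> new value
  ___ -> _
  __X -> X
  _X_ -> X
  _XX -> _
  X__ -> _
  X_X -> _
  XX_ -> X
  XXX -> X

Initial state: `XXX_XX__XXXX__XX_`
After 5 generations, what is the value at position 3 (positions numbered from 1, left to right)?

generation 1: XXX__X_X_XXX_X_X_
generation 2: XXX_XX_X__XX_X_X_
generation 3: XXX__X_X_X_X_X_X_
generation 4: XXX_XX_X_X_X_X_X_
generation 5: XXX__X_X_X_X_X_X_
position 3 holds X

X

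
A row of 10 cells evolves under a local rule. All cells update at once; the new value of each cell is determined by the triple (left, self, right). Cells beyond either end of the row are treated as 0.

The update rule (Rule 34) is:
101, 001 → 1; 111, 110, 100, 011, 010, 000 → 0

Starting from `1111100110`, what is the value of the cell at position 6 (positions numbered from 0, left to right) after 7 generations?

0000001000
0000010000
0000100000
0001000000
0010000000
0100000000
1000000000
position 6 holds 0

0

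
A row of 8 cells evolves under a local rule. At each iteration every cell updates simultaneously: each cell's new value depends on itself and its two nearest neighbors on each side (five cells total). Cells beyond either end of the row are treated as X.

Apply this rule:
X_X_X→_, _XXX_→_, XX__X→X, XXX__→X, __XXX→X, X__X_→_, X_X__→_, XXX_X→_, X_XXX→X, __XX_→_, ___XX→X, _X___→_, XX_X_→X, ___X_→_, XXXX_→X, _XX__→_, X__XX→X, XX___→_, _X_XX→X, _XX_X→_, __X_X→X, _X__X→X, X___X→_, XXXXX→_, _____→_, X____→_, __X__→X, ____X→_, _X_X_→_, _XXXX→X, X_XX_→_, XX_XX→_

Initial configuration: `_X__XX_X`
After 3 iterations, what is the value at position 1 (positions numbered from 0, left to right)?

iteration 1: X_XX___X
iteration 2: ______XX
iteration 3: _____XXX
position 1 holds _

_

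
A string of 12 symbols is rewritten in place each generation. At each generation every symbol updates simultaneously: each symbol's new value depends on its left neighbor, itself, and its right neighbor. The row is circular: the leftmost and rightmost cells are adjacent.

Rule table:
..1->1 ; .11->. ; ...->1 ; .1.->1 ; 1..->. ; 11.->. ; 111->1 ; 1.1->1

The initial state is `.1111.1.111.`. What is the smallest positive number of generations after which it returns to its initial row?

12

generation 1: 1.11.111.1..
generation 2: 11..1.1.11.1
generation 3: 1..11111..1.
generation 4: 1.1.111..111
generation 5: .111.1..1.11
generation 6: 1.1.11.111..
generation 7: 1111..1.1..1
generation 8: 111..1111.1.
generation 9: .1..1.11.111
generation 10: 11.111..1.1.
generation 11: ..1.1..11111
generation 12: .1111.1.111.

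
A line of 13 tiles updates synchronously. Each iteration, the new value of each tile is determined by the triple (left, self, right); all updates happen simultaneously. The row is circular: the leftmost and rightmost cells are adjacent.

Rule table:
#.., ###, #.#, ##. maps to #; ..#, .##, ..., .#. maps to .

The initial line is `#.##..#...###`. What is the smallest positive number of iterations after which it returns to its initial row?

13

##.##..#...##
###.##..#...#
####.##..#...
.####.##..#..
..####.##..#.
...####.##..#
#...####.##..
.#...####.##.
..#...####.##
#..#...####.#
##..#...####.
.##..#...####
#.##..#...###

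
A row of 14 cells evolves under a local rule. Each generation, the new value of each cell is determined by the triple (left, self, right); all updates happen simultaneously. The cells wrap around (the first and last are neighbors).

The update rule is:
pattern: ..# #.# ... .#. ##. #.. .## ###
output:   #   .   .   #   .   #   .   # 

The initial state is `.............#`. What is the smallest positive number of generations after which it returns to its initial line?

#...........##
.#.........#.#
.##.......##.#
...#.....#...#
#.###...###.##
...#.#.#.#...#
#.##.#.#.##.##
.....#.#.....#
#...##.##...##
.#.#.....#.#.#
.#.##...##.#.#
.#...#.#...#.#
.##.##.##.##.#
.............#

14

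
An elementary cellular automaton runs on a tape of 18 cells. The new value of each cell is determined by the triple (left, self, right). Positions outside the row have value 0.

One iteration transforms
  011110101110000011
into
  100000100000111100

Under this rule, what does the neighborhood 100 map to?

At position 11 the neighborhood is 100; the next row has 0 there.

0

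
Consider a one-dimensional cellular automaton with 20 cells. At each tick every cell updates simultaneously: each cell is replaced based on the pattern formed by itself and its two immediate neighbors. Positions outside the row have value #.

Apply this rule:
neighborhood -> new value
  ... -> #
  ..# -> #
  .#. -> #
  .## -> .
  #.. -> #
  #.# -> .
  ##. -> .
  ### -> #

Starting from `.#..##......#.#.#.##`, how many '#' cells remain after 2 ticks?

12

.###..#######.#.#..#
..#.##.#####..#.###.
count of #: 12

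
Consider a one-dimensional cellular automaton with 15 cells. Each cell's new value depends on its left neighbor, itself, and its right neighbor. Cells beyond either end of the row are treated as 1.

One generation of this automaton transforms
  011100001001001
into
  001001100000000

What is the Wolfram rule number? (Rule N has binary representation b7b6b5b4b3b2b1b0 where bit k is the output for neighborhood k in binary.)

129

position 2: 111 → 1  (bit 7 = 1)
position 3: 110 → 0  (bit 6 = 0)
position 0: 101 → 0  (bit 5 = 0)
position 4: 100 → 0  (bit 4 = 0)
position 1: 011 → 0  (bit 3 = 0)
position 8: 010 → 0  (bit 2 = 0)
position 7: 001 → 0  (bit 1 = 0)
position 5: 000 → 1  (bit 0 = 1)
bits b7..b0 = 10000001 = 129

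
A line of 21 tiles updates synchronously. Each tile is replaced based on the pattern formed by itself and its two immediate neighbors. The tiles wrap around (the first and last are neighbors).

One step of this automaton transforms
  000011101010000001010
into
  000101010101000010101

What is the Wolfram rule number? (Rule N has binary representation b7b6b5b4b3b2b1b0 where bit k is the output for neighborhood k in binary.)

position 5: 111 → 1  (bit 7 = 1)
position 6: 110 → 0  (bit 6 = 0)
position 7: 101 → 1  (bit 5 = 1)
position 11: 100 → 1  (bit 4 = 1)
position 4: 011 → 0  (bit 3 = 0)
position 8: 010 → 0  (bit 2 = 0)
position 3: 001 → 1  (bit 1 = 1)
position 0: 000 → 0  (bit 0 = 0)
bits b7..b0 = 10110010 = 178

178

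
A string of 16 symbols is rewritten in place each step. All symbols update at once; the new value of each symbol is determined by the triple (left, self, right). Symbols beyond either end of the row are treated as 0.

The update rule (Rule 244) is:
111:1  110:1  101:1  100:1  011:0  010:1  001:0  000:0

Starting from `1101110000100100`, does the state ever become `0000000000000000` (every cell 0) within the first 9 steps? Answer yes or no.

0110111000110110
0011011100011011
0001101110001101
0000110111000111
0000011011100011
0000001101110001
0000000110111001
0000000011011101
0000000001101111
step 9 is 0000000001101111, still not uniform 0

no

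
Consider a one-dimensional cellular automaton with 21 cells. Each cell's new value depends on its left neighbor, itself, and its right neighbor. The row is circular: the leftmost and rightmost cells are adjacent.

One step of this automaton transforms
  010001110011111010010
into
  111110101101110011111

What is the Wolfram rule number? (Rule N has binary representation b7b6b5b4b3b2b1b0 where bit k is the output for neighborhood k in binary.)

151

position 6: 111 → 1  (bit 7 = 1)
position 7: 110 → 0  (bit 6 = 0)
position 15: 101 → 0  (bit 5 = 0)
position 2: 100 → 1  (bit 4 = 1)
position 5: 011 → 0  (bit 3 = 0)
position 1: 010 → 1  (bit 2 = 1)
position 0: 001 → 1  (bit 1 = 1)
position 3: 000 → 1  (bit 0 = 1)
bits b7..b0 = 10010111 = 151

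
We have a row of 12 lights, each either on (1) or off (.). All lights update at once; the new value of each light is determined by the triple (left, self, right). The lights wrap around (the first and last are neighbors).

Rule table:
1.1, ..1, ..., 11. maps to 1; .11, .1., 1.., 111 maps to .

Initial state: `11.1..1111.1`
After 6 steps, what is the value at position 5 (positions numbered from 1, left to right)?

step 1: .11..1...11.
step 2: 1.1.1..11.1.
step 3: .1.1..1.11.1
step 4: 1.1..1.1.11.
step 5: .1..1.1.1.11
step 6: 1..1.1.1.1.1
position 5 holds .

.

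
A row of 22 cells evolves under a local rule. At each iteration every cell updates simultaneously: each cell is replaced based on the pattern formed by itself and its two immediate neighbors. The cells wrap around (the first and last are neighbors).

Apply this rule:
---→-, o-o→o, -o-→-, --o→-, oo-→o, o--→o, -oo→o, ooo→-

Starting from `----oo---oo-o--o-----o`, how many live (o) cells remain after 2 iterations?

o---ooo--ooo-o--o-----
-o--o-oo-o-oo-o--o----
count of o: 9

9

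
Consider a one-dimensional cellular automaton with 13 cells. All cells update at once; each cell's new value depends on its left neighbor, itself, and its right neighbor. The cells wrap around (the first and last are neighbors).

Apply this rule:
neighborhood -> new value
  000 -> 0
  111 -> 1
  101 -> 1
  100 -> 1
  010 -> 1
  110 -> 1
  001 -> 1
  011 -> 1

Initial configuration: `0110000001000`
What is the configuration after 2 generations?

1111000011100
1111100111111

1111100111111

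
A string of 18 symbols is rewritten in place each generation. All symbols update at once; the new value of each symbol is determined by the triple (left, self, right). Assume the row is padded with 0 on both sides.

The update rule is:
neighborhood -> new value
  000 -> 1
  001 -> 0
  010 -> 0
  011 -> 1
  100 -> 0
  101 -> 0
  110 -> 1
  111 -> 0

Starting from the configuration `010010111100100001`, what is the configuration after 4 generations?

001000100101101101

generation 1: 000000100100001100
generation 2: 111110000001101101
generation 3: 100010111101101100
generation 4: 001000100101101101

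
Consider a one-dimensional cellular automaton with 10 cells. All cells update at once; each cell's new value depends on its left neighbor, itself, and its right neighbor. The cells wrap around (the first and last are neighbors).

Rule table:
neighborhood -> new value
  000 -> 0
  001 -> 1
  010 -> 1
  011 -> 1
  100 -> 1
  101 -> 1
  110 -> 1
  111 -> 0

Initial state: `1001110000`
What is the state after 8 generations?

1111100011

1111011001
0001111111
1011000001
1111100011
0000110110
0001111111  (repeats generation 2; period 4)
generation 8: 1111100011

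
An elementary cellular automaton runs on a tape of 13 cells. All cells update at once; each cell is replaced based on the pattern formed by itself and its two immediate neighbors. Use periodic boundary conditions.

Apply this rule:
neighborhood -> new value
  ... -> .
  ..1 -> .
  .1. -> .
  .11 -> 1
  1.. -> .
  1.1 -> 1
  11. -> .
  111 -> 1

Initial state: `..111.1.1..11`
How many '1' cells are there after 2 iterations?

3

..11.1.1...1.
..1.1.1......
count of 1: 3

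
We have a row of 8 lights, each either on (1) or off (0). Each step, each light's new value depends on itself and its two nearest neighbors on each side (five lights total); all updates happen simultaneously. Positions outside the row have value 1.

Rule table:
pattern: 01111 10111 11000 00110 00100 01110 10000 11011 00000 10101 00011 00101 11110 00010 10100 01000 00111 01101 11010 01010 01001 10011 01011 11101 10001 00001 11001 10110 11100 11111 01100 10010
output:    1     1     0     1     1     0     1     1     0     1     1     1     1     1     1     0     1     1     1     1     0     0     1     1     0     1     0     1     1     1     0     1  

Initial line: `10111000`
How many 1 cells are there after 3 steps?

6

11101001
11111001
11111001
count of 1: 6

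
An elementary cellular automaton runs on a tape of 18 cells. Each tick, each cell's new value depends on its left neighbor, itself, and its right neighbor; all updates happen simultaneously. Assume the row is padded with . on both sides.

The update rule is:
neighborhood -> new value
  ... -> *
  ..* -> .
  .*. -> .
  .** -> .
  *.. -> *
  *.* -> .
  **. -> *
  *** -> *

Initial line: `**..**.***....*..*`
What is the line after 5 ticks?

.**..*..*****..*..
..**..*..*****..**
*..**..*..*****..*
.*..**..*..*****..
..*..**..*..******

..*..**..*..******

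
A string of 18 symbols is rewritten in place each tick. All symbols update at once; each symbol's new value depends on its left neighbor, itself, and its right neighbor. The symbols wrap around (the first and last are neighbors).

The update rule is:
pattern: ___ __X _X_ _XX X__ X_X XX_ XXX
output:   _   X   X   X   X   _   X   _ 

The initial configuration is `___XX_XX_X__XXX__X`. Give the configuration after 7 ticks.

X_X_X_XX_XXXX_XX_X

tick 1: X_XXX_XX_XXXX_XXXX
tick 2: X_X_X_XX_X__X_X___
tick 3: X_X_X_XX_XXXX_XX_X
tick 4: X_X_X_XX_X__X_XX_X
tick 5: X_X_X_XX_XXXX_XX_X  (repeats tick 3; period 2)
tick 7: X_X_X_XX_XXXX_XX_X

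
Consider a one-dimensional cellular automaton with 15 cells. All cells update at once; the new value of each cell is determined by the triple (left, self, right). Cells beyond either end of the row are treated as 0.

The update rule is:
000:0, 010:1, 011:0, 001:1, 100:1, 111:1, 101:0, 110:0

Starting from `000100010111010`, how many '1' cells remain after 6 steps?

7

step 1: 001110110010011
step 2: 010100001111100
step 3: 110110010111010
step 4: 000001110010011
step 5: 000010101111100
step 6: 000110100111010
count of 1: 7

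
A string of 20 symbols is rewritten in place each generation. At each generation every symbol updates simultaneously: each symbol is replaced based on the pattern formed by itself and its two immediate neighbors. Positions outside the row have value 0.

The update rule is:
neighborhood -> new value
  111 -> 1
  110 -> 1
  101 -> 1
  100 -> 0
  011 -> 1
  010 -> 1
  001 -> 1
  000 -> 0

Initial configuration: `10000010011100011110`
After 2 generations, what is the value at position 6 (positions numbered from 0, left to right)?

1

generation 1: 10000110111100111110
generation 2: 10001111111101111110
position 6 holds 1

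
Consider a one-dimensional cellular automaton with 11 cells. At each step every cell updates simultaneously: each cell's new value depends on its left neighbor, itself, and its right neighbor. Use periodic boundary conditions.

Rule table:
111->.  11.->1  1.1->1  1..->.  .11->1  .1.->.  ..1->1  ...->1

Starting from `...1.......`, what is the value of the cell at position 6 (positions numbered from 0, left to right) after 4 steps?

111..111111
..1.11.....
11.111.1111
.111.111...
position 6 holds 1

1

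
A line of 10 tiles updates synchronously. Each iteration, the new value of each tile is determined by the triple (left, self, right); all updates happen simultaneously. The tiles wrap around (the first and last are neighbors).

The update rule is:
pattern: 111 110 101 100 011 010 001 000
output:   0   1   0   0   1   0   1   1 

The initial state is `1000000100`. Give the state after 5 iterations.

0011111001
0110001010
1110110000
1010110111
1000110100

1000110100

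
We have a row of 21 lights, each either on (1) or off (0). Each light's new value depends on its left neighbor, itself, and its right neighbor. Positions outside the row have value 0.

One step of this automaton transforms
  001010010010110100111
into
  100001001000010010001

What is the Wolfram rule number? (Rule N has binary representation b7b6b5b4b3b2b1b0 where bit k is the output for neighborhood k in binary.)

81

position 19: 111 → 0  (bit 7 = 0)
position 13: 110 → 1  (bit 6 = 1)
position 3: 101 → 0  (bit 5 = 0)
position 5: 100 → 1  (bit 4 = 1)
position 12: 011 → 0  (bit 3 = 0)
position 2: 010 → 0  (bit 2 = 0)
position 1: 001 → 0  (bit 1 = 0)
position 0: 000 → 1  (bit 0 = 1)
bits b7..b0 = 01010001 = 81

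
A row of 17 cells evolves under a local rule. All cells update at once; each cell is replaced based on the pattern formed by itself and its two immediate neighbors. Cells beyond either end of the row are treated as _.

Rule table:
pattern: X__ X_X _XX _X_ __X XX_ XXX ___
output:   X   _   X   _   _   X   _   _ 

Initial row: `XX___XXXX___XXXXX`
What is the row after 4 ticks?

__X_XX____XXX__X_

tick 1: XXX__X__XX__X___X
tick 2: X_XX__X_XXX__X___
tick 3: __XXX___X_XX__X__
tick 4: __X_XX____XXX__X_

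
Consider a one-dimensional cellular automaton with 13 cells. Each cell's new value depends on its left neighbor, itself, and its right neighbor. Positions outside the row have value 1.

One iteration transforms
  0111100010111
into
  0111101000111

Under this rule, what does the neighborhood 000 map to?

At position 6 the neighborhood is 000; the next row has 1 there.

1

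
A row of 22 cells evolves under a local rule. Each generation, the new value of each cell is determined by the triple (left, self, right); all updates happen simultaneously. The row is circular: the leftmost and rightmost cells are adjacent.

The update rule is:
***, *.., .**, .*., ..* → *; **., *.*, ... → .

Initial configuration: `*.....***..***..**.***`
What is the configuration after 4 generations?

.*...***.****.***..***
.**.***..***..**.****.
**..**.****.***..***.*
*.***..***..**.****..*

*.***..***..**.****..*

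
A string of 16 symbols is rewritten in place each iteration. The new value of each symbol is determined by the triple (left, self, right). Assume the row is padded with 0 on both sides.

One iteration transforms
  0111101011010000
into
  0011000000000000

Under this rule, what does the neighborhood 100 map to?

0

At position 12 the neighborhood is 100; the next row has 0 there.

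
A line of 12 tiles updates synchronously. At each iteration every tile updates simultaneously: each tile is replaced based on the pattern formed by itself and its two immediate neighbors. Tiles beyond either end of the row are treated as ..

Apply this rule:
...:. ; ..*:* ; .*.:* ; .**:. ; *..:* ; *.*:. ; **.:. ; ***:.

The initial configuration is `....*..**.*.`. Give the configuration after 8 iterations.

.***....*..*

...****...**
..*....*.*..
.***..**.**.
*...**.....*
**.*..*...**
...*****.*..
..*......**.
.***....*..*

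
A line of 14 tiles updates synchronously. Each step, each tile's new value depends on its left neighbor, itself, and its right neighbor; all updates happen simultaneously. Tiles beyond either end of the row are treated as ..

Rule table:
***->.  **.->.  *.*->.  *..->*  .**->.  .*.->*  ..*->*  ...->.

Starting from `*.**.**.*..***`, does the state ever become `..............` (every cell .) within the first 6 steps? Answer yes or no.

step 1: *.......***...
step 2: **.....*...*..
step 3: ..*...***.***.
step 4: .***.*.......*
step 5: *....**.....**
step 6: **..*..*...*..
step 6 is **..*..*...*.., still not uniform .

no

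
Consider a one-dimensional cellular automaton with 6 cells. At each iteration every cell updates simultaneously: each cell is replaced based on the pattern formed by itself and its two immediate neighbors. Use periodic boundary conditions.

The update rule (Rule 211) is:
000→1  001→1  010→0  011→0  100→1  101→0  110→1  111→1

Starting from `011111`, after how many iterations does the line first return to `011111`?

001111
110111
110011
111101
111100
011111

6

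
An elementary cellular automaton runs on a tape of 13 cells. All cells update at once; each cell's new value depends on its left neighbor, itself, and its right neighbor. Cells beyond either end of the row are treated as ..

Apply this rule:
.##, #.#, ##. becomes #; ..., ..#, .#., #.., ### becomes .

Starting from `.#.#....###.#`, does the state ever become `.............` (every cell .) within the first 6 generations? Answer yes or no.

yes

..#.....#.##.
.........###.
.........#.#.
..........#..
.............
all cells are . at generation 5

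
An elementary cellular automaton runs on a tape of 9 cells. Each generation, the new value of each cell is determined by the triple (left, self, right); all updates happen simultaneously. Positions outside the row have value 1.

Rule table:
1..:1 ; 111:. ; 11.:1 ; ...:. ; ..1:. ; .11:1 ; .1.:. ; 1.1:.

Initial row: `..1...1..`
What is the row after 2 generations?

1..1...1.
11..1....

11..1....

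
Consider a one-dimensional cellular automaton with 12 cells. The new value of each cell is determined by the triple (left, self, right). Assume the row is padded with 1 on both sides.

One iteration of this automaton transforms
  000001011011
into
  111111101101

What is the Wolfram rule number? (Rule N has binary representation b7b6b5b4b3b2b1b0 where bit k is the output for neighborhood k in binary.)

247

position 11: 111 → 1  (bit 7 = 1)
position 8: 110 → 1  (bit 6 = 1)
position 6: 101 → 1  (bit 5 = 1)
position 0: 100 → 1  (bit 4 = 1)
position 7: 011 → 0  (bit 3 = 0)
position 5: 010 → 1  (bit 2 = 1)
position 4: 001 → 1  (bit 1 = 1)
position 1: 000 → 1  (bit 0 = 1)
bits b7..b0 = 11110111 = 247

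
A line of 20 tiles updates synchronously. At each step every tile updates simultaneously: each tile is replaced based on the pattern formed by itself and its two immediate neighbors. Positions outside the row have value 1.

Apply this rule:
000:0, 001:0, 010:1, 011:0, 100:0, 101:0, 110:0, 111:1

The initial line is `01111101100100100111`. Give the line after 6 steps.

00010000000100100000

00111000000100100011
00010000000100100001
00010000000100100000
00010000000100100000  (fixed point — unchanged through step 6)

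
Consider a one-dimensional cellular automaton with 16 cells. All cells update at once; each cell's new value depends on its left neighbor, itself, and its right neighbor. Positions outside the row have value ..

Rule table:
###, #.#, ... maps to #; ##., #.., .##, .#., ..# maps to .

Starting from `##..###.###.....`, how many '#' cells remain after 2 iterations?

8

iteration 1: .....#.#.#..####
iteration 2: ####..#.#....##.
count of #: 8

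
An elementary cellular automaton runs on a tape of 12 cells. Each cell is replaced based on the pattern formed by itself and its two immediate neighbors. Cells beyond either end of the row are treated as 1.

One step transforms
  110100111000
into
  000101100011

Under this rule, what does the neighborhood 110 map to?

At position 1 the neighborhood is 110; the next row has 0 there.

0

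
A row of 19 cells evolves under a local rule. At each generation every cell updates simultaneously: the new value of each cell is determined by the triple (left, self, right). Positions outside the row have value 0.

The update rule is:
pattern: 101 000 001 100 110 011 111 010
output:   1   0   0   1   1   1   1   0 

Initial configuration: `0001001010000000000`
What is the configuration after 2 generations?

0000100101000000000
0000010010100000000

0000010010100000000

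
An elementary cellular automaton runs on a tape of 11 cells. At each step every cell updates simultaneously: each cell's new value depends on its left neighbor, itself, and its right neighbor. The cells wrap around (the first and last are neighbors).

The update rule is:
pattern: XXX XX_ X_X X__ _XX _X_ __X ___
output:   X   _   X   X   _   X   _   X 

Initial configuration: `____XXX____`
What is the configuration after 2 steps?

XX_X_XX_XXX

XXX__X_XXXX
XX_X_XX_XXX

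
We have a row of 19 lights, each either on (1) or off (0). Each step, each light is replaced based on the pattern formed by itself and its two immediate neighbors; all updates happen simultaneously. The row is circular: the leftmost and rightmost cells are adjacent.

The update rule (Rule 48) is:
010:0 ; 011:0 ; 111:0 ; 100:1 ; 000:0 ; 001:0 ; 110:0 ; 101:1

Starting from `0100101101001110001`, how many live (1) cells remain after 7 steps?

1010010010100001000
0101001001010000100
0010100100101000010
0001010010010100001
1000101001001010000
0100010100100101000
0010001010010010100
count of 1: 6

6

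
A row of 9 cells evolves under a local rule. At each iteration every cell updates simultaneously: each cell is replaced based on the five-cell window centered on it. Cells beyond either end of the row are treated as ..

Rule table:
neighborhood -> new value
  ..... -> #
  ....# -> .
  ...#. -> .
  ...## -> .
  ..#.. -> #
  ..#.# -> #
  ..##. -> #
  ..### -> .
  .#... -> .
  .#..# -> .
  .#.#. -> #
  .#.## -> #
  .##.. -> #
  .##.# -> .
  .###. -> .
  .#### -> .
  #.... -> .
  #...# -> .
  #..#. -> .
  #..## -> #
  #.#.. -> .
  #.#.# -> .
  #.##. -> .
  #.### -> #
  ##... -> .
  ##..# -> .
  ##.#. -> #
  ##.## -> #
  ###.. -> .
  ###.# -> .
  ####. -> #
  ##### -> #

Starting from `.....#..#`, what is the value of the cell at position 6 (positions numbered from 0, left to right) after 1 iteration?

###..#..#
position 6 holds .

.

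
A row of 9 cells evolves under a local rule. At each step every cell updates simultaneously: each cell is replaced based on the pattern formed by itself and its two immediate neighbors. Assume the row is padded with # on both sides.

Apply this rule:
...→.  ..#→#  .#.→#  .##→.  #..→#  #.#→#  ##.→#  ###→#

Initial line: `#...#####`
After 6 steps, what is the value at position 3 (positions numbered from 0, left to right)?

#

##.#.####
#####.###
######.##
#######.#
########.
#########
position 3 holds #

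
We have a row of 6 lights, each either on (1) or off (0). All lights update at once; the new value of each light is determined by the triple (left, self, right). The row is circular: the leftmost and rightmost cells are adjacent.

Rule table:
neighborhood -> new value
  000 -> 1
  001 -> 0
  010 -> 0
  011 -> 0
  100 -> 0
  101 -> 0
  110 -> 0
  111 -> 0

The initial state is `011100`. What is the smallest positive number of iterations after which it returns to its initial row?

iteration 1: 000001
iteration 2: 011100

2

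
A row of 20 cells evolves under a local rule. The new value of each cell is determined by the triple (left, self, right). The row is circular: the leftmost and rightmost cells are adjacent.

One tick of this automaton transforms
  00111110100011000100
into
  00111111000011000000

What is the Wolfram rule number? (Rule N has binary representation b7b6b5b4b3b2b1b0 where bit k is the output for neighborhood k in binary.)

232

position 3: 111 → 1  (bit 7 = 1)
position 6: 110 → 1  (bit 6 = 1)
position 7: 101 → 1  (bit 5 = 1)
position 9: 100 → 0  (bit 4 = 0)
position 2: 011 → 1  (bit 3 = 1)
position 8: 010 → 0  (bit 2 = 0)
position 1: 001 → 0  (bit 1 = 0)
position 0: 000 → 0  (bit 0 = 0)
bits b7..b0 = 11101000 = 232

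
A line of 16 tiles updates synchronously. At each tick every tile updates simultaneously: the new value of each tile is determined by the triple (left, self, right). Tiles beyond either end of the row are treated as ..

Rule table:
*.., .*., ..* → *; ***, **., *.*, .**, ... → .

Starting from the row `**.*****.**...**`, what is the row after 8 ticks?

....***.......**

tick 1: ...........*.*..
tick 2: ..........**.**.
tick 3: .........*.....*
tick 4: ........***...**
tick 5: .......*...*.*..
tick 6: ......***.**.**.
tick 7: .....*.........*
tick 8: ....***.......**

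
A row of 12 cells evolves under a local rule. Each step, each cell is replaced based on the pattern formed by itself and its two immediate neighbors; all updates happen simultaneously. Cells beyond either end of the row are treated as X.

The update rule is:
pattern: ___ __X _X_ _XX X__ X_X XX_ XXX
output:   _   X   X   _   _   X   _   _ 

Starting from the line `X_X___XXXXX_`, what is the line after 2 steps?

_XX__X_____X
X___XX____X_

X___XX____X_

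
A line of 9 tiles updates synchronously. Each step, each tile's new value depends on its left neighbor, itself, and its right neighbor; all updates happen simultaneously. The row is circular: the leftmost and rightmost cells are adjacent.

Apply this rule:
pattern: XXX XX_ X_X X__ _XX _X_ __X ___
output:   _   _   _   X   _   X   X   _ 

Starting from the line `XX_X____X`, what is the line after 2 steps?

___XX__X_
__X__XXXX

__X__XXXX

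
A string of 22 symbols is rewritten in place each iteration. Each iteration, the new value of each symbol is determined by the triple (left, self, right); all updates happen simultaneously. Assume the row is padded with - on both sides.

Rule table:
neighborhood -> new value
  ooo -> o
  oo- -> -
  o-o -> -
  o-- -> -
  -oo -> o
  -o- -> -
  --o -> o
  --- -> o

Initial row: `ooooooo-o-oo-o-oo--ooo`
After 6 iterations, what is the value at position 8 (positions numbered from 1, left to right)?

oooooo----o----o--ooo-
ooooo--ooo--ooo--ooo--
oooo--ooo--ooo--ooo--o
ooo--ooo--ooo--ooo--o-
oo--ooo--ooo--ooo--o--
o--ooo--ooo--ooo--o--o
position 8 holds -

-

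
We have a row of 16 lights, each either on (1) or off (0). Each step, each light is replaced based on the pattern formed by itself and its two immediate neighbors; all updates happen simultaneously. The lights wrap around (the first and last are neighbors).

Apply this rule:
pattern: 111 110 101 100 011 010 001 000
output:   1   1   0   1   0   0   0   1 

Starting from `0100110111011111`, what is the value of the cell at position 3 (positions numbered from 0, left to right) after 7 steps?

0010010011001111
1001001001100111
1100100100110011
1110010010011001
1111001001001100
0111100100100110
0011110010010011
position 3 holds 1

1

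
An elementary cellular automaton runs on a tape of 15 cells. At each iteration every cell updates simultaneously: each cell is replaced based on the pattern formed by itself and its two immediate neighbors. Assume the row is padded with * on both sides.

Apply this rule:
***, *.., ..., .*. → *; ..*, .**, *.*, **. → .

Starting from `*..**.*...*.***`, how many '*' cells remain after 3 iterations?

6

.*....***.*..**
.****..*..**..*
..**.*.**...*..
count of *: 6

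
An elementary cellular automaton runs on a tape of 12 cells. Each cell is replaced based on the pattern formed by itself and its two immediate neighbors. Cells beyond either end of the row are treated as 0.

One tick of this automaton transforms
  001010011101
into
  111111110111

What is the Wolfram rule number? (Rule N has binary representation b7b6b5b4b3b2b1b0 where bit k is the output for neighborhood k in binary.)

position 8: 111 → 0  (bit 7 = 0)
position 9: 110 → 1  (bit 6 = 1)
position 3: 101 → 1  (bit 5 = 1)
position 5: 100 → 1  (bit 4 = 1)
position 7: 011 → 1  (bit 3 = 1)
position 2: 010 → 1  (bit 2 = 1)
position 1: 001 → 1  (bit 1 = 1)
position 0: 000 → 1  (bit 0 = 1)
bits b7..b0 = 01111111 = 127

127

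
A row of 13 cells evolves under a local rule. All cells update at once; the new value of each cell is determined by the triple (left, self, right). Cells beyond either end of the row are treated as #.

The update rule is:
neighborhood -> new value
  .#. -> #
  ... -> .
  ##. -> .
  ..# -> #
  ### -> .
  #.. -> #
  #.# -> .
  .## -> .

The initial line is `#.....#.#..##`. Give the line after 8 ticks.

.#...##.###..
.##.#......##
....##....#..
#..#..#..####
.########....
.........#..#
#.......####.
.#.....#.....

.#.....#.....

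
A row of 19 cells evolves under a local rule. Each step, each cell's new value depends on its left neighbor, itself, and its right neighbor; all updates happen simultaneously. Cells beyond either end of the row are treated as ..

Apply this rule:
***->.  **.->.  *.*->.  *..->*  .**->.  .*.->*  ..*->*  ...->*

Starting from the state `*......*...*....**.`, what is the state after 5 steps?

step 1: ****************..*
step 2: ................***
step 3: ****************...
step 4: ................***  (repeats step 2; period 2)
step 5: ****************...

****************...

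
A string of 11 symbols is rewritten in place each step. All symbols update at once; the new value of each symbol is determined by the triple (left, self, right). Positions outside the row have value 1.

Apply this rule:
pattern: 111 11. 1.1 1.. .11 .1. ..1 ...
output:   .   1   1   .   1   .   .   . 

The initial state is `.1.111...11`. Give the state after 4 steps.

step 1: 1.11.1...1.
step 2: 11111.....1
step 3: ....1.....1
step 4: ..........1

..........1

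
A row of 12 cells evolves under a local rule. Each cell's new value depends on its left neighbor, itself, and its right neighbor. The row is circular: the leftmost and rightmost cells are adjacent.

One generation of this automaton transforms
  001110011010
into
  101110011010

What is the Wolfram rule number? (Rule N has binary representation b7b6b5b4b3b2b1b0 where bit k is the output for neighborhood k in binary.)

position 3: 111 → 1  (bit 7 = 1)
position 4: 110 → 1  (bit 6 = 1)
position 9: 101 → 0  (bit 5 = 0)
position 5: 100 → 0  (bit 4 = 0)
position 2: 011 → 1  (bit 3 = 1)
position 10: 010 → 1  (bit 2 = 1)
position 1: 001 → 0  (bit 1 = 0)
position 0: 000 → 1  (bit 0 = 1)
bits b7..b0 = 11001101 = 205

205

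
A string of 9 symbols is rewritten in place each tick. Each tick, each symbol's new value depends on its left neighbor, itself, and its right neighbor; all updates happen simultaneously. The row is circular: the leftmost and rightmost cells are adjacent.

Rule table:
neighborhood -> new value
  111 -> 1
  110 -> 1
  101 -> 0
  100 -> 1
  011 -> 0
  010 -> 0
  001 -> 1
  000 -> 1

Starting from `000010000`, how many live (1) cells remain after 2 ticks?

111101111
111100111
count of 1: 7

7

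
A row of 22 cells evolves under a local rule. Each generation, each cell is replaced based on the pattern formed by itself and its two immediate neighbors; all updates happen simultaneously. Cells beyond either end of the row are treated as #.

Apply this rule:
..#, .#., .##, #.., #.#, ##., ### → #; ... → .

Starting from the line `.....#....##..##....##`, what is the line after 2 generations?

#...###..########..###
##.###################

##.###################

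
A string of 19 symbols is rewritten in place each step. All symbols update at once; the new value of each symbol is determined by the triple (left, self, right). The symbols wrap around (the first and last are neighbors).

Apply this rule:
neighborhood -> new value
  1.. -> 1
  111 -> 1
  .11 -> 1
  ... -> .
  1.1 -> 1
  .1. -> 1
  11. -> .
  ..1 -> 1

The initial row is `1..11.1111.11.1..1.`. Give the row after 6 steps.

1111.1111.11.111111
111.1111.11.1111111
11.1111.11.11111111
1.1111.11.111111111
.1111.11.1111111111
1111.11.1111111111.

1111.11.1111111111.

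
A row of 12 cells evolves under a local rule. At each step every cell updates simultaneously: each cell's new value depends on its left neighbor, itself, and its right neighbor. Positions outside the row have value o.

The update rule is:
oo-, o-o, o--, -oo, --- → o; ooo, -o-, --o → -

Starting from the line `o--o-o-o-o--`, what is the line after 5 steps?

oo--o-o-o-o-
-oo--o-o-o-o
oooo--o-o-oo
---oo--o-oo-
oo-ooo--oooo

oo-ooo--oooo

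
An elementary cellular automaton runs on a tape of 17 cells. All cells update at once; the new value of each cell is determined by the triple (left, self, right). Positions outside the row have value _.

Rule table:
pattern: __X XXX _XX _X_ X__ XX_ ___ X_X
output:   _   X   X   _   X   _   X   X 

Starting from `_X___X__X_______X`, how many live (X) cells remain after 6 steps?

__XX__X__XXXXXX__
X_X_X__X_XXXXX_XX
_X_X_X__XXXXX_XX_
__X_X_X_XXXX_XX_X
X__X_X_XXXX_XX_X_
_X__X_XXXX_XX_X_X
count of X: 10

10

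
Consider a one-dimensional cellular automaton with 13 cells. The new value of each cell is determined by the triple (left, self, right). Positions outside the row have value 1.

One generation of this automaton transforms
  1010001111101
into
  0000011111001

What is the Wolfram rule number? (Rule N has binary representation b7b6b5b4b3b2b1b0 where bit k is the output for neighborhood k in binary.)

138

position 7: 111 → 1  (bit 7 = 1)
position 0: 110 → 0  (bit 6 = 0)
position 1: 101 → 0  (bit 5 = 0)
position 3: 100 → 0  (bit 4 = 0)
position 6: 011 → 1  (bit 3 = 1)
position 2: 010 → 0  (bit 2 = 0)
position 5: 001 → 1  (bit 1 = 1)
position 4: 000 → 0  (bit 0 = 0)
bits b7..b0 = 10001010 = 138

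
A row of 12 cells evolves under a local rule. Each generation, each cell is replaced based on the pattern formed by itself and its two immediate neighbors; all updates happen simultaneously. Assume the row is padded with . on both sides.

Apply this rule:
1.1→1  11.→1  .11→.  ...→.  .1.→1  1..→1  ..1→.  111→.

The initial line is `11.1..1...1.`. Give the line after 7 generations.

generation 1: .1111.11..11
generation 2: ....11.11..1
generation 3: .....11.11.1
generation 4: ......11.111
generation 5: .......11..1
generation 6: ........11.1
generation 7: .........111

.........111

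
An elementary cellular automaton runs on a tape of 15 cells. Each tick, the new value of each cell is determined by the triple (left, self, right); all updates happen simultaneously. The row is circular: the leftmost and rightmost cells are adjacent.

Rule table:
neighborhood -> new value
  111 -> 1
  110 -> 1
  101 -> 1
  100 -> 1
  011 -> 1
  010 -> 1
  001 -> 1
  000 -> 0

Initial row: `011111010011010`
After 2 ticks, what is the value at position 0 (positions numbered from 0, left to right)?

tick 1: 111111111111111
tick 2: 111111111111111
position 0 holds 1

1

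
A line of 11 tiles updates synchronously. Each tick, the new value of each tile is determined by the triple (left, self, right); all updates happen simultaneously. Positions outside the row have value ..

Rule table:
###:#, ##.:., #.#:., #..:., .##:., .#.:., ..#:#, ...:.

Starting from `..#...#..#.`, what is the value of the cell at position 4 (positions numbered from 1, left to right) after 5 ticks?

.

tick 1: .#...#..#..
tick 2: #...#..#...
tick 3: ...#..#....
tick 4: ..#..#.....
tick 5: .#..#......
position 4 holds .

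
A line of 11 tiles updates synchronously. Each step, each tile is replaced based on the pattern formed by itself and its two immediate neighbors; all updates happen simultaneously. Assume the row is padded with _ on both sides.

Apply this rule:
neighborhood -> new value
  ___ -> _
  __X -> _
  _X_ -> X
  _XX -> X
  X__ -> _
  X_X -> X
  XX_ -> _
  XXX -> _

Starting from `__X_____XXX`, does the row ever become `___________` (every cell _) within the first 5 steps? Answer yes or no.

no

__X_____X__
__X_____X__  (fixed point — unchanged through step 5)
step 5 is __X_____X__, still not uniform _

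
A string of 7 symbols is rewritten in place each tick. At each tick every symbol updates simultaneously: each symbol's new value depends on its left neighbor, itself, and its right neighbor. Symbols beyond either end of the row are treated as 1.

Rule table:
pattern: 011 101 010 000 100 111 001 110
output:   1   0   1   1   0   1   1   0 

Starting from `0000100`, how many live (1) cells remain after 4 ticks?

4

0111101
0111001
0110011
0100111
count of 1: 4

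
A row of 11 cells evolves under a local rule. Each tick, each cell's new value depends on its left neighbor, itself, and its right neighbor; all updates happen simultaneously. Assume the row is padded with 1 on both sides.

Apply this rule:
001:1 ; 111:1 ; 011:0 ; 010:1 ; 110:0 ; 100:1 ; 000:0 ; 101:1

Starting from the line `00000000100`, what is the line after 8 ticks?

01001111111

10000001111
01000010111
11100111011
11011010101
10100111110
01111011101
10110101010
01001111111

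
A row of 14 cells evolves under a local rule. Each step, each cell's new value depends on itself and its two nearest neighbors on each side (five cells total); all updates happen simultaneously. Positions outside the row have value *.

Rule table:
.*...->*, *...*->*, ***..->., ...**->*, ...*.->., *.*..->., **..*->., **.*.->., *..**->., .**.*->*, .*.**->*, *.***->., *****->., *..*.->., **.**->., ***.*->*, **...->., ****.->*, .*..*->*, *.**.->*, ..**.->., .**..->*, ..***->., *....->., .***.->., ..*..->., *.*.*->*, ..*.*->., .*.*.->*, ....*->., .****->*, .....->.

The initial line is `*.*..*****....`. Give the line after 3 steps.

*..*..*.*....*
....*..*.*..*.
.....*..*.*..*

.....*..*.*..*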